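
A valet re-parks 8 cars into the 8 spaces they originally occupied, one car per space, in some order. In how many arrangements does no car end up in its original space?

14833

!8 is the nearest integer to 8!/e.
8! = 40320, and 40320/e ≈ 14832.90, so !8 = 14833.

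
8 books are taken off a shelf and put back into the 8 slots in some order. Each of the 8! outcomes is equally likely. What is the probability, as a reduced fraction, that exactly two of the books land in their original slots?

Favorable outcomes: C(8,2)·!6 = 28·265 = 7420.
Total outcomes: 8! = 40320.
Probability = 7420/40320 = 53/288.

53/288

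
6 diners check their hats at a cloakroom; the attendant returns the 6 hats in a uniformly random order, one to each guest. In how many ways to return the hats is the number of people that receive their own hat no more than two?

664

Sum C(6,i)·!(6-i) for i = 0..2:
  i=0: C(6,0)·!6 = 1·265 = 265
  i=1: C(6,1)·!5 = 6·44 = 264
  i=2: C(6,2)·!4 = 15·9 = 135
Total = 664.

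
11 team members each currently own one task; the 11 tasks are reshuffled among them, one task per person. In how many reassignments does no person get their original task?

14684570

The subfactorial !11 = [11!/e] (nearest integer).
11! = 39916800, and 39916800/e ≈ 14684570.08, so !11 = 14684570.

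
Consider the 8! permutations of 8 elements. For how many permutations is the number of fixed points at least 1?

Sum C(8,i)·!(8-i) for i = 1..8:
  i=1: C(8,1)·!7 = 8·1854 = 14832
  i=2: C(8,2)·!6 = 28·265 = 7420
  i=3: C(8,3)·!5 = 56·44 = 2464
  i=4: C(8,4)·!4 = 70·9 = 630
  i=5: C(8,5)·!3 = 56·2 = 112
  i=6: C(8,6)·!2 = 28·1 = 28
  i=7: C(8,7)·!1 = 8·0 = 0
  i=8: C(8,8)·!0 = 1·1 = 1
Total = 25487.

25487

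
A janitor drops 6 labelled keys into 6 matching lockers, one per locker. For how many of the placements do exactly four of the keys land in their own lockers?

15

Pick the 4 fixed positions: C(6,4) = 15 ways.
The other 2 form a derangement: !2 = 1.
Total: 15 × 1 = 15.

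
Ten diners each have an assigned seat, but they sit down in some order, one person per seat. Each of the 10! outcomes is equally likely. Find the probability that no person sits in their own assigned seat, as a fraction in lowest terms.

16481/44800

Favorable outcomes: !10 = 1334961.
Total outcomes: 10! = 3628800.
Probability = 1334961/3628800 = 16481/44800.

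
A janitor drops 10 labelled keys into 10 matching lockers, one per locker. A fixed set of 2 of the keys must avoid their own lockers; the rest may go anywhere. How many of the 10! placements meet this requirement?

2943360

Let A_j be the event that the j-th constrained one is fixed. By inclusion-exclusion over the 2 events:
Σ_{j=0}^{2} (-1)^j C(2,j)(10-j)!
= C(2,0)·10! - C(2,1)·9! + C(2,2)·8!
= 3628800 - 725760 + 40320
= 2943360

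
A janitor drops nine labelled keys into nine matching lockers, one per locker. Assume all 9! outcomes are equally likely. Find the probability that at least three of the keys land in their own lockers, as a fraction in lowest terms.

Favorable outcomes: Σ_{i≥3} C(9,i)·!(9-i) = 84·265 + 126·44 + 126·9 + 84·2 + 36·1 + 9·0 + 1·1 = 29143.
Total outcomes: 9! = 362880.
Probability = 29143/362880 = 29143/362880.

29143/362880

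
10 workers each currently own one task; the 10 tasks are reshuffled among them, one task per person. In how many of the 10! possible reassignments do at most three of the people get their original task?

Sum C(10,i)·!(10-i) for i = 0..3:
  i=0: C(10,0)·!10 = 1·1334961 = 1334961
  i=1: C(10,1)·!9 = 10·133496 = 1334960
  i=2: C(10,2)·!8 = 45·14833 = 667485
  i=3: C(10,3)·!7 = 120·1854 = 222480
Total = 3559886.

3559886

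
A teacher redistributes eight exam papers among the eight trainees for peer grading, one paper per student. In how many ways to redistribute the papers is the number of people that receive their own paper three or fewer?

# with exactly i fixed is C(8,i)·!(8-i); sum over i=0..3:
  i=0: C(8,0)·!8 = 1·14833 = 14833
  i=1: C(8,1)·!7 = 8·1854 = 14832
  i=2: C(8,2)·!6 = 28·265 = 7420
  i=3: C(8,3)·!5 = 56·44 = 2464
Total = 39549.

39549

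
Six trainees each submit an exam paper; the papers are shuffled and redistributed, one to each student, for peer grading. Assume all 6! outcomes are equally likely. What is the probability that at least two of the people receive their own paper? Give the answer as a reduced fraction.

191/720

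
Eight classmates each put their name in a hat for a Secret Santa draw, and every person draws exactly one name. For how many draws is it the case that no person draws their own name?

14833

Recurrence: !8 = 8·!7 + (-1)^8.
!8 = 8·1854 + 1 = 14833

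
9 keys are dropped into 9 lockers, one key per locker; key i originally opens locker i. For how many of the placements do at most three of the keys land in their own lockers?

Sum C(9,i)·!(9-i) for i = 0..3:
  i=0: C(9,0)·!9 = 1·133496 = 133496
  i=1: C(9,1)·!8 = 9·14833 = 133497
  i=2: C(9,2)·!7 = 36·1854 = 66744
  i=3: C(9,3)·!6 = 84·265 = 22260
Total = 355997.

355997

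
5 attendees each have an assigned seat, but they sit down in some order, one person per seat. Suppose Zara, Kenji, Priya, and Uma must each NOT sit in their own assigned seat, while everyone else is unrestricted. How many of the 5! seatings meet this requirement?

Inclusion-exclusion on the 4 forbidden self-matches:
Σ_{j=0}^{4} (-1)^j C(4,j)(5-j)!
= C(4,0)·5! - C(4,1)·4! + C(4,2)·3! - C(4,3)·2! + C(4,4)·1!
= 120 - 96 + 36 - 8 + 1
= 53

53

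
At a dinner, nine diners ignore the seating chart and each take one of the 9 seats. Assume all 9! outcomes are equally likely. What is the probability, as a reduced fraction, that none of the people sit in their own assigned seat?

16687/45360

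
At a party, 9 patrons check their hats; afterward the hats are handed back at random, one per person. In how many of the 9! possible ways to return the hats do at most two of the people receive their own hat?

333737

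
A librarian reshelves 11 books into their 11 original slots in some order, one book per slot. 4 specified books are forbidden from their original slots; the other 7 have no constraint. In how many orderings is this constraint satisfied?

Let A_j be the event that the j-th constrained one is fixed. By inclusion-exclusion over the 4 events:
Σ_{j=0}^{4} (-1)^j C(4,j)(11-j)!
= C(4,0)·11! - C(4,1)·10! + C(4,2)·9! - C(4,3)·8! + C(4,4)·7!
= 39916800 - 14515200 + 2177280 - 161280 + 5040
= 27422640

27422640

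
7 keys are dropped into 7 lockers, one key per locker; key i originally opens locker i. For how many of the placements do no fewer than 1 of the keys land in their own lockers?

3186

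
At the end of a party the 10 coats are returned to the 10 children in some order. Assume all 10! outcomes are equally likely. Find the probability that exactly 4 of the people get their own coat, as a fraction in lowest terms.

53/3456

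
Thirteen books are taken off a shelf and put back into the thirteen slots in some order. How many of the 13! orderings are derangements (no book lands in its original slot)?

2290792932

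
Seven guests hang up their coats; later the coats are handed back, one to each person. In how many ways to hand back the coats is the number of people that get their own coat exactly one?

1855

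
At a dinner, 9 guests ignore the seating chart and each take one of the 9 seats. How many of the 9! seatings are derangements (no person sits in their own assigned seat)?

133496

By inclusion-exclusion, !9 = Σ (-1)^k · 9!/k! for k=0..9
= 9! - 9!/1! + 9!/2! - 9!/3! + 9!/4! - 9!/5! + 9!/6! - 9!/7! + 9!/8! - 9!/9!
= 362880 - 362880 + 181440 - 60480 + 15120 - 3024 + 504 - 72 + 9 - 1
= 133496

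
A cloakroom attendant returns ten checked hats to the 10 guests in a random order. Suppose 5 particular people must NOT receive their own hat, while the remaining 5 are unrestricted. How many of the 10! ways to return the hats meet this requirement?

2170680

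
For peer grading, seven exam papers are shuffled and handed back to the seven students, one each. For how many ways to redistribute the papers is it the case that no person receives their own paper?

By inclusion-exclusion, !7 = Σ (-1)^k · 7!/k! for k=0..7
= 7! - 7!/1! + 7!/2! - 7!/3! + 7!/4! - 7!/5! + 7!/6! - 7!/7!
= 5040 - 5040 + 2520 - 840 + 210 - 42 + 7 - 1
= 1854

1854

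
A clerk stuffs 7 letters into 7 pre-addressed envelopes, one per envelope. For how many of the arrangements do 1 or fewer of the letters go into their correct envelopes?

3709

Sum C(7,i)·!(7-i) for i = 0..1:
  i=0: C(7,0)·!7 = 1·1854 = 1854
  i=1: C(7,1)·!6 = 7·265 = 1855
Total = 3709.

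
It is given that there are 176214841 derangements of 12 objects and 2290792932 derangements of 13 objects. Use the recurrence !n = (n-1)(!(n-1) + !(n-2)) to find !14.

32071101049

!14 = (14-1)·(!13 + !12) = 13·(2290792932 + 176214841) = 13·2467007773 = 32071101049.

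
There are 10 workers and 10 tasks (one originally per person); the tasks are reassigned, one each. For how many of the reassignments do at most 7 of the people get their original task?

Sum C(10,i)·!(10-i) for i = 0..7:
  i=0: C(10,0)·!10 = 1·1334961 = 1334961
  i=1: C(10,1)·!9 = 10·133496 = 1334960
  i=2: C(10,2)·!8 = 45·14833 = 667485
  i=3: C(10,3)·!7 = 120·1854 = 222480
  i=4: C(10,4)·!6 = 210·265 = 55650
  i=5: C(10,5)·!5 = 252·44 = 11088
  i=6: C(10,6)·!4 = 210·9 = 1890
  i=7: C(10,7)·!3 = 120·2 = 240
Total = 3628754.

3628754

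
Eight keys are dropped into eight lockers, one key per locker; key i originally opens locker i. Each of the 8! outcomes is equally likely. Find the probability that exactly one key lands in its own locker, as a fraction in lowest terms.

103/280

Favorable outcomes: C(8,1)·!7 = 8·1854 = 14832.
Total outcomes: 8! = 40320.
Probability = 14832/40320 = 103/280.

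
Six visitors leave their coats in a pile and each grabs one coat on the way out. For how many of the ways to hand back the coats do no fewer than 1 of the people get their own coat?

455

Sum C(6,i)·!(6-i) for i = 1..6:
  i=1: C(6,1)·!5 = 6·44 = 264
  i=2: C(6,2)·!4 = 15·9 = 135
  i=3: C(6,3)·!3 = 20·2 = 40
  i=4: C(6,4)·!2 = 15·1 = 15
  i=5: C(6,5)·!1 = 6·0 = 0
  i=6: C(6,6)·!0 = 1·1 = 1
Total = 455.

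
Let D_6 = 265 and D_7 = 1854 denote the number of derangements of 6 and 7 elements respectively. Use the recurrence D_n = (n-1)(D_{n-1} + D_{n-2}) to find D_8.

D_8 = (8-1)·(D_7 + D_6) = 7·(1854 + 265) = 7·2119 = 14833.

14833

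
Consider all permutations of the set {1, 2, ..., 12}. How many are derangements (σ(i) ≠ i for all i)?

176214841

The number of derangements of 12 is !12 = Σ_{k=0}^{12} (-1)^k·12!/k!
= 12! - 12!/1! + 12!/2! - 12!/3! + 12!/4! - 12!/5! + 12!/6! - 12!/7! + 12!/8! - 12!/9! + 12!/10! - 12!/11! + 12!/12!
= 479001600 - 479001600 + 239500800 - 79833600 + 19958400 - 3991680 + 665280 - 95040 + 11880 - 1320 + 132 - 12 + 1
= 176214841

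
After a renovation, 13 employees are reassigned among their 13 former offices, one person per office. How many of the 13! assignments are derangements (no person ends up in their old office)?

!13 = 13! · Σ_{k=0}^{13} (-1)^k/k!
= 13! - 13!/1! + 13!/2! - 13!/3! + 13!/4! - 13!/5! + 13!/6! - 13!/7! + 13!/8! - 13!/9! + 13!/10! - 13!/11! + 13!/12! - 13!/13!
= 6227020800 - 6227020800 + 3113510400 - 1037836800 + 259459200 - 51891840 + 8648640 - 1235520 + 154440 - 17160 + 1716 - 156 + 13 - 1
= 2290792932

2290792932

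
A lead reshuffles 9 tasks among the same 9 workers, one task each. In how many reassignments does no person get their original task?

133496

The number of derangements of 9 is !9 = Σ_{k=0}^{9} (-1)^k·9!/k!
= 9! - 9!/1! + 9!/2! - 9!/3! + 9!/4! - 9!/5! + 9!/6! - 9!/7! + 9!/8! - 9!/9!
= 362880 - 362880 + 181440 - 60480 + 15120 - 3024 + 504 - 72 + 9 - 1
= 133496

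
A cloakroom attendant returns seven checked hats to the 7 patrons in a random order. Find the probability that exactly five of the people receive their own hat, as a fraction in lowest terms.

Favorable outcomes: C(7,5)·!2 = 21·1 = 21.
Total outcomes: 7! = 5040.
Probability = 21/5040 = 1/240.

1/240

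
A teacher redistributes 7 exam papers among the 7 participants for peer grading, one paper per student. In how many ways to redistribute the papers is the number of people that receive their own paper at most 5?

5039

# with exactly i fixed is C(7,i)·!(7-i); sum over i=0..5:
  i=0: C(7,0)·!7 = 1·1854 = 1854
  i=1: C(7,1)·!6 = 7·265 = 1855
  i=2: C(7,2)·!5 = 21·44 = 924
  i=3: C(7,3)·!4 = 35·9 = 315
  i=4: C(7,4)·!3 = 35·2 = 70
  i=5: C(7,5)·!2 = 21·1 = 21
Total = 5039.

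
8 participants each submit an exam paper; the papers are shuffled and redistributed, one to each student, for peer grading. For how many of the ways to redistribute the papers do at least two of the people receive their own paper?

10655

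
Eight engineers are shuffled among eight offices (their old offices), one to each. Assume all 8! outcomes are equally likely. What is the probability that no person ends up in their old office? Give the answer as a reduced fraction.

Favorable outcomes: !8 = 14833.
Total outcomes: 8! = 40320.
Probability = 14833/40320 = 2119/5760.

2119/5760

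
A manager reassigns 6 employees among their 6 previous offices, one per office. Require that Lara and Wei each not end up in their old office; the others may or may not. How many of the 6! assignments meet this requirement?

504

Inclusion-exclusion on the 2 forbidden self-matches:
Σ_{j=0}^{2} (-1)^j C(2,j)(6-j)!
= C(2,0)·6! - C(2,1)·5! + C(2,2)·4!
= 720 - 240 + 24
= 504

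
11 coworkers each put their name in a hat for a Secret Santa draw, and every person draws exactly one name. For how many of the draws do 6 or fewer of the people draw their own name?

39913444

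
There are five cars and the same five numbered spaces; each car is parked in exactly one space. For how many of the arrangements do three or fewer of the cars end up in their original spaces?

119

Sum C(5,i)·!(5-i) for i = 0..3:
  i=0: C(5,0)·!5 = 1·44 = 44
  i=1: C(5,1)·!4 = 5·9 = 45
  i=2: C(5,2)·!3 = 10·2 = 20
  i=3: C(5,3)·!2 = 10·1 = 10
Total = 119.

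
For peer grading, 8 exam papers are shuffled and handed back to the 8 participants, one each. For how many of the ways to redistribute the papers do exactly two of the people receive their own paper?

7420

Choose which 2 of the 8 are fixed: C(8,2) = 28.
The remaining 6 must be deranged: !6 = 265.
Total: 28 × 265 = 7420.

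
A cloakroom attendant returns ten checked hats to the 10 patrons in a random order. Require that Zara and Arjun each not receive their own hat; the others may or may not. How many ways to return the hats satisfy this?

2943360

Let A_j be the event that the j-th constrained one is fixed. By inclusion-exclusion over the 2 events:
Σ_{j=0}^{2} (-1)^j C(2,j)(10-j)!
= C(2,0)·10! - C(2,1)·9! + C(2,2)·8!
= 3628800 - 725760 + 40320
= 2943360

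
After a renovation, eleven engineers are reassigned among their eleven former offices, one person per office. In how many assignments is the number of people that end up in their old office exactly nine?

55

Pick the 9 fixed positions: C(11,9) = 55 ways.
The other 2 form a derangement: !2 = 1.
Total: 55 × 1 = 55.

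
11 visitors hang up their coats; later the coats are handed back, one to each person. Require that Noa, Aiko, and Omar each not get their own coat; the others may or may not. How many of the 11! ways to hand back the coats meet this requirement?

Inclusion-exclusion on the 3 forbidden self-matches:
Σ_{j=0}^{3} (-1)^j C(3,j)(11-j)!
= C(3,0)·11! - C(3,1)·10! + C(3,2)·9! - C(3,3)·8!
= 39916800 - 10886400 + 1088640 - 40320
= 30078720

30078720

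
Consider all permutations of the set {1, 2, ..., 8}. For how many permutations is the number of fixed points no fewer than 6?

29

Sum C(8,i)·!(8-i) for i = 6..8:
  i=6: C(8,6)·!2 = 28·1 = 28
  i=7: C(8,7)·!1 = 8·0 = 0
  i=8: C(8,8)·!0 = 1·1 = 1
Total = 29.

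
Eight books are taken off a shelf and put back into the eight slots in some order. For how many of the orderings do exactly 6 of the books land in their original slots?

28

Pick the 6 fixed positions: C(8,6) = 28 ways.
The other 2 form a derangement: !2 = 1.
Total: 28 × 1 = 28.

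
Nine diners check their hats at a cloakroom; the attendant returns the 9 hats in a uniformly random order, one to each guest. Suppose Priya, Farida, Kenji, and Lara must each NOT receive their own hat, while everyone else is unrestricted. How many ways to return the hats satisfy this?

Inclusion-exclusion on the 4 forbidden self-matches:
Σ_{j=0}^{4} (-1)^j C(4,j)(9-j)!
= C(4,0)·9! - C(4,1)·8! + C(4,2)·7! - C(4,3)·6! + C(4,4)·5!
= 362880 - 161280 + 30240 - 2880 + 120
= 229080

229080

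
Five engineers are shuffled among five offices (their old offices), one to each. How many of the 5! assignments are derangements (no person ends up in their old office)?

44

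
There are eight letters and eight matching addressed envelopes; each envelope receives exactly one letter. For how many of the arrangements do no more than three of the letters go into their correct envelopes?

# with exactly i fixed is C(8,i)·!(8-i); sum over i=0..3:
  i=0: C(8,0)·!8 = 1·14833 = 14833
  i=1: C(8,1)·!7 = 8·1854 = 14832
  i=2: C(8,2)·!6 = 28·265 = 7420
  i=3: C(8,3)·!5 = 56·44 = 2464
Total = 39549.

39549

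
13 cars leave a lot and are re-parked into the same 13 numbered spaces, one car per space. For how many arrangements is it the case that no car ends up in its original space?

!13 is the nearest integer to 13!/e.
13! = 6227020800, and 6227020800/e ≈ 2290792932.07, so !13 = 2290792932.

2290792932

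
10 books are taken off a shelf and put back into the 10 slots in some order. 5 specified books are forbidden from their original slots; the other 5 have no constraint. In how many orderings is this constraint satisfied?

2170680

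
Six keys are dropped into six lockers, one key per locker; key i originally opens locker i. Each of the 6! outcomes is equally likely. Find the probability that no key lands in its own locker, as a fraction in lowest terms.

53/144

Favorable outcomes: !6 = 265.
Total outcomes: 6! = 720.
Probability = 265/720 = 53/144.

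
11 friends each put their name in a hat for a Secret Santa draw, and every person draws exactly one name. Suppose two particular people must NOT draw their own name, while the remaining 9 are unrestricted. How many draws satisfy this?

33022080

Inclusion-exclusion on the 2 forbidden self-matches:
Σ_{j=0}^{2} (-1)^j C(2,j)(11-j)!
= C(2,0)·11! - C(2,1)·10! + C(2,2)·9!
= 39916800 - 7257600 + 362880
= 33022080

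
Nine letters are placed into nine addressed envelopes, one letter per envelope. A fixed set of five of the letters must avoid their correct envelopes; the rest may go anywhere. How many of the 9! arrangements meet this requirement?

205056

Let A_j be the event that the j-th constrained one is fixed. By inclusion-exclusion over the 5 events:
Σ_{j=0}^{5} (-1)^j C(5,j)(9-j)!
= C(5,0)·9! - C(5,1)·8! + C(5,2)·7! - C(5,3)·6! + C(5,4)·5! - C(5,5)·4!
= 362880 - 201600 + 50400 - 7200 + 600 - 24
= 205056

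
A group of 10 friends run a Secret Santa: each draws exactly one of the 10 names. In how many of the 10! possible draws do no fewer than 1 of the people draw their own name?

2293839

Sum C(10,i)·!(10-i) for i = 1..10:
  i=1: C(10,1)·!9 = 10·133496 = 1334960
  i=2: C(10,2)·!8 = 45·14833 = 667485
  i=3: C(10,3)·!7 = 120·1854 = 222480
  i=4: C(10,4)·!6 = 210·265 = 55650
  i=5: C(10,5)·!5 = 252·44 = 11088
  i=6: C(10,6)·!4 = 210·9 = 1890
  i=7: C(10,7)·!3 = 120·2 = 240
  i=8: C(10,8)·!2 = 45·1 = 45
  i=9: C(10,9)·!1 = 10·0 = 0
  i=10: C(10,10)·!0 = 1·1 = 1
Total = 2293839.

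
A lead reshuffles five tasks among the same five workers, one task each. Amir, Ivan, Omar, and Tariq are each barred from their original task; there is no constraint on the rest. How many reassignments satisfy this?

53

Inclusion-exclusion on the 4 forbidden self-matches:
Σ_{j=0}^{4} (-1)^j C(4,j)(5-j)!
= C(4,0)·5! - C(4,1)·4! + C(4,2)·3! - C(4,3)·2! + C(4,4)·1!
= 120 - 96 + 36 - 8 + 1
= 53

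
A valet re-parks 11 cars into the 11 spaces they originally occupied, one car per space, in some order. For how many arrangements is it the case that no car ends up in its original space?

14684570

The number of derangements of 11 is !11 = Σ_{k=0}^{11} (-1)^k·11!/k!
= 11! - 11!/1! + 11!/2! - 11!/3! + 11!/4! - 11!/5! + 11!/6! - 11!/7! + 11!/8! - 11!/9! + 11!/10! - 11!/11!
= 39916800 - 39916800 + 19958400 - 6652800 + 1663200 - 332640 + 55440 - 7920 + 990 - 110 + 11 - 1
= 14684570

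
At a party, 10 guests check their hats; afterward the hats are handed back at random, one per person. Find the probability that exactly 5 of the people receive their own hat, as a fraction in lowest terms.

Favorable outcomes: C(10,5)·!5 = 252·44 = 11088.
Total outcomes: 10! = 3628800.
Probability = 11088/3628800 = 11/3600.

11/3600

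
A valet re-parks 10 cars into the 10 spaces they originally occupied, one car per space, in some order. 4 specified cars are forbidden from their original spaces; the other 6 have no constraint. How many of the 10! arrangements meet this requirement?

2399760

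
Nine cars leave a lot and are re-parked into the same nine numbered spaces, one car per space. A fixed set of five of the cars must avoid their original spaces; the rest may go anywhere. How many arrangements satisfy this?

Let A_j be the event that the j-th constrained one is fixed. By inclusion-exclusion over the 5 events:
Σ_{j=0}^{5} (-1)^j C(5,j)(9-j)!
= C(5,0)·9! - C(5,1)·8! + C(5,2)·7! - C(5,3)·6! + C(5,4)·5! - C(5,5)·4!
= 362880 - 201600 + 50400 - 7200 + 600 - 24
= 205056

205056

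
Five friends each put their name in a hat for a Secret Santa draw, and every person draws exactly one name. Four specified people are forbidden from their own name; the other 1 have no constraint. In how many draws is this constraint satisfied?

53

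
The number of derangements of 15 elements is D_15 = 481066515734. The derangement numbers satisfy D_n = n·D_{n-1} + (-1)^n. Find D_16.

D_16 = 16·481066515734 + 1 = 7697064251745.

7697064251745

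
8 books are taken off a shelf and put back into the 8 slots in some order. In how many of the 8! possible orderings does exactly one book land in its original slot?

Choose which one of the 8 is fixed: C(8,1) = 8.
The other 7 form a derangement: !7 = 1854.
Total: 8 × 1854 = 14832.

14832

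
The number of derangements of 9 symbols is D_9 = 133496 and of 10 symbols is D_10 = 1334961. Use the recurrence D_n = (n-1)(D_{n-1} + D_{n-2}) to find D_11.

14684570

D_11 = (11-1)·(D_10 + D_9) = 10·(1334961 + 133496) = 10·1468457 = 14684570.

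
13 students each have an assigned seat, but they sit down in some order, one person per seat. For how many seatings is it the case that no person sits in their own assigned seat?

2290792932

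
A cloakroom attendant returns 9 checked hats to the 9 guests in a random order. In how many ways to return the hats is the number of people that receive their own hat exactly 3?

22260

Choose which 3 of the 9 are fixed: C(9,3) = 84.
The other 6 form a derangement: !6 = 265.
Total: 84 × 265 = 22260.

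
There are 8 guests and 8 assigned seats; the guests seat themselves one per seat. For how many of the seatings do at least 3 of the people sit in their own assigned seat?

Sum C(8,i)·!(8-i) for i = 3..8:
  i=3: C(8,3)·!5 = 56·44 = 2464
  i=4: C(8,4)·!4 = 70·9 = 630
  i=5: C(8,5)·!3 = 56·2 = 112
  i=6: C(8,6)·!2 = 28·1 = 28
  i=7: C(8,7)·!1 = 8·0 = 0
  i=8: C(8,8)·!0 = 1·1 = 1
Total = 3235.

3235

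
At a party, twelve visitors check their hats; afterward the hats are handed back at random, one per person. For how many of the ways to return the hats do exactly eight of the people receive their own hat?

Choose which 8 of the 12 are fixed: C(12,8) = 495.
The remaining 4 must be deranged: !4 = 9.
Total: 495 × 9 = 4455.

4455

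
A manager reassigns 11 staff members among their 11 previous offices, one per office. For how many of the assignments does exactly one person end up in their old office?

Choose which one of the 11 is fixed: C(11,1) = 11.
The other 10 form a derangement: !10 = 1334961.
Total: 11 × 1334961 = 14684571.

14684571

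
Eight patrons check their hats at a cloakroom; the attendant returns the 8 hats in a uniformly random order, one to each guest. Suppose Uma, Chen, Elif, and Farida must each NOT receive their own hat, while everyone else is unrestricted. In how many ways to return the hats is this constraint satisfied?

24024

Let A_j be the event that the j-th constrained one is fixed. By inclusion-exclusion over the 4 events:
Σ_{j=0}^{4} (-1)^j C(4,j)(8-j)!
= C(4,0)·8! - C(4,1)·7! + C(4,2)·6! - C(4,3)·5! + C(4,4)·4!
= 40320 - 20160 + 4320 - 480 + 24
= 24024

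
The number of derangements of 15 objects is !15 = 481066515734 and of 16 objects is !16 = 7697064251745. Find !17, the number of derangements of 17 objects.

!17 = (17-1)·(!16 + !15) = 16·(7697064251745 + 481066515734) = 16·8178130767479 = 130850092279664.

130850092279664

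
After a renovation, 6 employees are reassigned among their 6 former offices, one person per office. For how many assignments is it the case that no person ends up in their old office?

265

The number of derangements of 6 is !6 = Σ_{k=0}^{6} (-1)^k·6!/k!
= 6! - 6!/1! + 6!/2! - 6!/3! + 6!/4! - 6!/5! + 6!/6!
= 720 - 720 + 360 - 120 + 30 - 6 + 1
= 265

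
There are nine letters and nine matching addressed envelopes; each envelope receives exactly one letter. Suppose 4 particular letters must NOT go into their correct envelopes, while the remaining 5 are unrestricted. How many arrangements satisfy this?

229080

Let A_j be the event that the j-th constrained one is fixed. By inclusion-exclusion over the 4 events:
Σ_{j=0}^{4} (-1)^j C(4,j)(9-j)!
= C(4,0)·9! - C(4,1)·8! + C(4,2)·7! - C(4,3)·6! + C(4,4)·5!
= 362880 - 161280 + 30240 - 2880 + 120
= 229080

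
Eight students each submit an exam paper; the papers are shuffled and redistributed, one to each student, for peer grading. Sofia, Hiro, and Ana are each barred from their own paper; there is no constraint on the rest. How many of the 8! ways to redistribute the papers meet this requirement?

27240

Let A_j be the event that the j-th constrained one is fixed. By inclusion-exclusion over the 3 events:
Σ_{j=0}^{3} (-1)^j C(3,j)(8-j)!
= C(3,0)·8! - C(3,1)·7! + C(3,2)·6! - C(3,3)·5!
= 40320 - 15120 + 2160 - 120
= 27240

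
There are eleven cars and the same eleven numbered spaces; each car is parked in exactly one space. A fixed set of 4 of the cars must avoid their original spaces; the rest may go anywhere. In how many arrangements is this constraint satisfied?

27422640

Inclusion-exclusion on the 4 forbidden self-matches:
Σ_{j=0}^{4} (-1)^j C(4,j)(11-j)!
= C(4,0)·11! - C(4,1)·10! + C(4,2)·9! - C(4,3)·8! + C(4,4)·7!
= 39916800 - 14515200 + 2177280 - 161280 + 5040
= 27422640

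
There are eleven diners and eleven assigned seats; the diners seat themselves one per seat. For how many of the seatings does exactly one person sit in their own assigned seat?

Choose which one of the 11 is fixed: C(11,1) = 11.
The other 10 form a derangement: !10 = 1334961.
Total: 11 × 1334961 = 14684571.

14684571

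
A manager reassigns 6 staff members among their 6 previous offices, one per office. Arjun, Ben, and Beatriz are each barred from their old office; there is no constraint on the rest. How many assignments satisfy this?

426

Inclusion-exclusion on the 3 forbidden self-matches:
Σ_{j=0}^{3} (-1)^j C(3,j)(6-j)!
= C(3,0)·6! - C(3,1)·5! + C(3,2)·4! - C(3,3)·3!
= 720 - 360 + 72 - 6
= 426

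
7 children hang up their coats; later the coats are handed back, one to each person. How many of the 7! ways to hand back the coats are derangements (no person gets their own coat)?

1854

Use !n = n·!(n-1) + (-1)^n.
!7 = 7·265 - 1 = 1854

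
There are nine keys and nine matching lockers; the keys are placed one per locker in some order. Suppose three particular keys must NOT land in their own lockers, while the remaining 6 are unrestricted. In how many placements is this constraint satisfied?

Inclusion-exclusion on the 3 forbidden self-matches:
Σ_{j=0}^{3} (-1)^j C(3,j)(9-j)!
= C(3,0)·9! - C(3,1)·8! + C(3,2)·7! - C(3,3)·6!
= 362880 - 120960 + 15120 - 720
= 256320

256320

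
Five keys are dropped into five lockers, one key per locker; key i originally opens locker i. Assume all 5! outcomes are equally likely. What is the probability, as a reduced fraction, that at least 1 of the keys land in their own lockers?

19/30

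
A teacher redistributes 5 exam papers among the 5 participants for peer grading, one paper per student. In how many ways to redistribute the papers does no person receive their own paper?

44

!5 = 5! · Σ_{k=0}^{5} (-1)^k/k!
= 5! - 5!/1! + 5!/2! - 5!/3! + 5!/4! - 5!/5!
= 120 - 120 + 60 - 20 + 5 - 1
= 44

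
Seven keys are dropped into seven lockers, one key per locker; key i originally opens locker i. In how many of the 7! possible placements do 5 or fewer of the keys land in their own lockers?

Sum C(7,i)·!(7-i) for i = 0..5:
  i=0: C(7,0)·!7 = 1·1854 = 1854
  i=1: C(7,1)·!6 = 7·265 = 1855
  i=2: C(7,2)·!5 = 21·44 = 924
  i=3: C(7,3)·!4 = 35·9 = 315
  i=4: C(7,4)·!3 = 35·2 = 70
  i=5: C(7,5)·!2 = 21·1 = 21
Total = 5039.

5039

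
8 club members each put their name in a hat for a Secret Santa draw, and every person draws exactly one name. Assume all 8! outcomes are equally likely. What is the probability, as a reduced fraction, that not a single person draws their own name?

Favorable outcomes: !8 = 14833.
Total outcomes: 8! = 40320.
Probability = 14833/40320 = 2119/5760.

2119/5760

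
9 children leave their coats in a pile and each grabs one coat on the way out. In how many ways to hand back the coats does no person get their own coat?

!9 = 9! · Σ_{k=0}^{9} (-1)^k/k!
= 9! - 9!/1! + 9!/2! - 9!/3! + 9!/4! - 9!/5! + 9!/6! - 9!/7! + 9!/8! - 9!/9!
= 362880 - 362880 + 181440 - 60480 + 15120 - 3024 + 504 - 72 + 9 - 1
= 133496

133496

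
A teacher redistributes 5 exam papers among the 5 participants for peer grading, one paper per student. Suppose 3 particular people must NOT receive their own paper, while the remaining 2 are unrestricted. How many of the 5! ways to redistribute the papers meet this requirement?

64

Inclusion-exclusion on the 3 forbidden self-matches:
Σ_{j=0}^{3} (-1)^j C(3,j)(5-j)!
= C(3,0)·5! - C(3,1)·4! + C(3,2)·3! - C(3,3)·2!
= 120 - 72 + 18 - 2
= 64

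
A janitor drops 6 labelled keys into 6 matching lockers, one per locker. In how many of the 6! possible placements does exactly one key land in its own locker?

Choose which one of the 6 is fixed: C(6,1) = 6.
The other 5 form a derangement: !5 = 44.
Total: 6 × 44 = 264.

264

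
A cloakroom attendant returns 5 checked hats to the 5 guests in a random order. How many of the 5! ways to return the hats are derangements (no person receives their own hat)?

44

Use !n = (n-1)(!(n-1) + !(n-2)).
!5 = 4·(9 + 2) = 4·11 = 44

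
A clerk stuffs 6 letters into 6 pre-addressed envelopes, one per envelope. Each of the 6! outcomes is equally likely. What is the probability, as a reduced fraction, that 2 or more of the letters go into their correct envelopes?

Favorable outcomes: Σ_{i≥2} C(6,i)·!(6-i) = 15·9 + 20·2 + 15·1 + 6·0 + 1·1 = 191.
Total outcomes: 6! = 720.
Probability = 191/720 = 191/720.

191/720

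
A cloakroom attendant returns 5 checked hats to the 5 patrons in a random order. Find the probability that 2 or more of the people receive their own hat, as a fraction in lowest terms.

31/120

Favorable outcomes: Σ_{i≥2} C(5,i)·!(5-i) = 10·2 + 10·1 + 5·0 + 1·1 = 31.
Total outcomes: 5! = 120.
Probability = 31/120 = 31/120.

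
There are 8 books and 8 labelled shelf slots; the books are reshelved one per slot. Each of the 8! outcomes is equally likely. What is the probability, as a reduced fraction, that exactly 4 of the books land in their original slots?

1/64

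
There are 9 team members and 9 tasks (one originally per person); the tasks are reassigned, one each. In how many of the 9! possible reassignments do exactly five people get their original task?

1134

Choose which 5 of the 9 are fixed: C(9,5) = 126.
The remaining 4 must be deranged: !4 = 9.
Total: 126 × 9 = 1134.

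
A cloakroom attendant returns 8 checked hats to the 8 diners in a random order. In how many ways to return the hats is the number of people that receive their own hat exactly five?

112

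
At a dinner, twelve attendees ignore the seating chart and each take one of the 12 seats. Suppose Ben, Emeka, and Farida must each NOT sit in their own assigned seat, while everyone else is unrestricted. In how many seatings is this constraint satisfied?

369774720

Inclusion-exclusion on the 3 forbidden self-matches:
Σ_{j=0}^{3} (-1)^j C(3,j)(12-j)!
= C(3,0)·12! - C(3,1)·11! + C(3,2)·10! - C(3,3)·9!
= 479001600 - 119750400 + 10886400 - 362880
= 369774720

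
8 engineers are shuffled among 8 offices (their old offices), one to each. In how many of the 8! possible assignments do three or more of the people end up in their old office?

Sum C(8,i)·!(8-i) for i = 3..8:
  i=3: C(8,3)·!5 = 56·44 = 2464
  i=4: C(8,4)·!4 = 70·9 = 630
  i=5: C(8,5)·!3 = 56·2 = 112
  i=6: C(8,6)·!2 = 28·1 = 28
  i=7: C(8,7)·!1 = 8·0 = 0
  i=8: C(8,8)·!0 = 1·1 = 1
Total = 3235.

3235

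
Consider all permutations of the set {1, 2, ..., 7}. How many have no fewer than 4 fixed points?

92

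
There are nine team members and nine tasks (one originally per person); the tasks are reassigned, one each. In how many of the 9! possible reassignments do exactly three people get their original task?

22260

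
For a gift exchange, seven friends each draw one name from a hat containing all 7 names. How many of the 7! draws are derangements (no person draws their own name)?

1854

Use !n = n·!(n-1) + (-1)^n.
!7 = 7·265 - 1 = 1854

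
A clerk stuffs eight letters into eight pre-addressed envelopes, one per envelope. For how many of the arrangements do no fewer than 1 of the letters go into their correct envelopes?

# with exactly i fixed is C(8,i)·!(8-i); sum over i=1..8:
  i=1: C(8,1)·!7 = 8·1854 = 14832
  i=2: C(8,2)·!6 = 28·265 = 7420
  i=3: C(8,3)·!5 = 56·44 = 2464
  i=4: C(8,4)·!4 = 70·9 = 630
  i=5: C(8,5)·!3 = 56·2 = 112
  i=6: C(8,6)·!2 = 28·1 = 28
  i=7: C(8,7)·!1 = 8·0 = 0
  i=8: C(8,8)·!0 = 1·1 = 1
Total = 25487.

25487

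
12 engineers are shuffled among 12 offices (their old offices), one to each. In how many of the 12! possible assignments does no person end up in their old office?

176214841

The subfactorial !12 = [12!/e] (nearest integer).
12! = 479001600, and 479001600/e ≈ 176214840.93, so !12 = 176214841.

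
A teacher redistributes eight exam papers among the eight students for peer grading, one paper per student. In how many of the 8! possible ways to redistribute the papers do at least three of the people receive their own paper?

# with exactly i fixed is C(8,i)·!(8-i); sum over i=3..8:
  i=3: C(8,3)·!5 = 56·44 = 2464
  i=4: C(8,4)·!4 = 70·9 = 630
  i=5: C(8,5)·!3 = 56·2 = 112
  i=6: C(8,6)·!2 = 28·1 = 28
  i=7: C(8,7)·!1 = 8·0 = 0
  i=8: C(8,8)·!0 = 1·1 = 1
Total = 3235.

3235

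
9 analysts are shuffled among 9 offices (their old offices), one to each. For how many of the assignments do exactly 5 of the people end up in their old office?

Pick the 5 fixed positions: C(9,5) = 126 ways.
The other 4 form a derangement: !4 = 9.
Total: 126 × 9 = 1134.

1134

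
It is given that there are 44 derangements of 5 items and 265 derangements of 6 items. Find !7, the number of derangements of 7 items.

!7 = (7-1)·(!6 + !5) = 6·(265 + 44) = 6·309 = 1854.

1854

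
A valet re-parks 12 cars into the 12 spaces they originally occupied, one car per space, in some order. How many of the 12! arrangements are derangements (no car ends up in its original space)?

!12 is the nearest integer to 12!/e.
12! = 479001600, and 479001600/e ≈ 176214840.93, so !12 = 176214841.

176214841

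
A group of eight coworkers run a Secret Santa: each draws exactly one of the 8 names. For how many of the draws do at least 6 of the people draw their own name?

Sum C(8,i)·!(8-i) for i = 6..8:
  i=6: C(8,6)·!2 = 28·1 = 28
  i=7: C(8,7)·!1 = 8·0 = 0
  i=8: C(8,8)·!0 = 1·1 = 1
Total = 29.

29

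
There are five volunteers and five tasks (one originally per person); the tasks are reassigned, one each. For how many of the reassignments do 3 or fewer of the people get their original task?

119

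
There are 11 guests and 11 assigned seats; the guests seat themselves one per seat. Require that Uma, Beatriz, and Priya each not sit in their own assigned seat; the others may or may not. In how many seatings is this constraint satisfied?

30078720

Inclusion-exclusion on the 3 forbidden self-matches:
Σ_{j=0}^{3} (-1)^j C(3,j)(11-j)!
= C(3,0)·11! - C(3,1)·10! + C(3,2)·9! - C(3,3)·8!
= 39916800 - 10886400 + 1088640 - 40320
= 30078720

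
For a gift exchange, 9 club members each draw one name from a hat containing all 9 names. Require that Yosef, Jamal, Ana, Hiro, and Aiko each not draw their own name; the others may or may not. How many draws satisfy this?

Inclusion-exclusion on the 5 forbidden self-matches:
Σ_{j=0}^{5} (-1)^j C(5,j)(9-j)!
= C(5,0)·9! - C(5,1)·8! + C(5,2)·7! - C(5,3)·6! + C(5,4)·5! - C(5,5)·4!
= 362880 - 201600 + 50400 - 7200 + 600 - 24
= 205056

205056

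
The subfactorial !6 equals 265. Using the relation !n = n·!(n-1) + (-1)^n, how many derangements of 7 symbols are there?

1854

!7 = 7·265 - 1 = 1854.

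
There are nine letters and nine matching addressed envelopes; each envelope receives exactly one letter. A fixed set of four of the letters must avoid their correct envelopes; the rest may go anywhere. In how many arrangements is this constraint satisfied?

Inclusion-exclusion on the 4 forbidden self-matches:
Σ_{j=0}^{4} (-1)^j C(4,j)(9-j)!
= C(4,0)·9! - C(4,1)·8! + C(4,2)·7! - C(4,3)·6! + C(4,4)·5!
= 362880 - 161280 + 30240 - 2880 + 120
= 229080

229080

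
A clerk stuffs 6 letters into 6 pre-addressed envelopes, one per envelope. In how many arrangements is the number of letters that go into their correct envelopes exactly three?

Choose which 3 of the 6 are fixed: C(6,3) = 20.
The other 3 form a derangement: !3 = 2.
Total: 20 × 2 = 40.

40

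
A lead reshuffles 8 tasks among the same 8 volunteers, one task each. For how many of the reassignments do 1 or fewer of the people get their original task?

29665

Sum C(8,i)·!(8-i) for i = 0..1:
  i=0: C(8,0)·!8 = 1·14833 = 14833
  i=1: C(8,1)·!7 = 8·1854 = 14832
Total = 29665.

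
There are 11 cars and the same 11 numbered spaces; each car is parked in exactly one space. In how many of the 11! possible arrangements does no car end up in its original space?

14684570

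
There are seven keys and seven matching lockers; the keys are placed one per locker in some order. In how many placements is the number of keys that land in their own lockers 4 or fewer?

5018

# with exactly i fixed is C(7,i)·!(7-i); sum over i=0..4:
  i=0: C(7,0)·!7 = 1·1854 = 1854
  i=1: C(7,1)·!6 = 7·265 = 1855
  i=2: C(7,2)·!5 = 21·44 = 924
  i=3: C(7,3)·!4 = 35·9 = 315
  i=4: C(7,4)·!3 = 35·2 = 70
Total = 5018.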